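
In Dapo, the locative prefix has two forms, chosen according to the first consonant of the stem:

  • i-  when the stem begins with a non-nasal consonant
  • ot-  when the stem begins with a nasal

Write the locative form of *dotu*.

*dotu*: first consonant = /d/, non-nasal → i- → *idotu*.

idotu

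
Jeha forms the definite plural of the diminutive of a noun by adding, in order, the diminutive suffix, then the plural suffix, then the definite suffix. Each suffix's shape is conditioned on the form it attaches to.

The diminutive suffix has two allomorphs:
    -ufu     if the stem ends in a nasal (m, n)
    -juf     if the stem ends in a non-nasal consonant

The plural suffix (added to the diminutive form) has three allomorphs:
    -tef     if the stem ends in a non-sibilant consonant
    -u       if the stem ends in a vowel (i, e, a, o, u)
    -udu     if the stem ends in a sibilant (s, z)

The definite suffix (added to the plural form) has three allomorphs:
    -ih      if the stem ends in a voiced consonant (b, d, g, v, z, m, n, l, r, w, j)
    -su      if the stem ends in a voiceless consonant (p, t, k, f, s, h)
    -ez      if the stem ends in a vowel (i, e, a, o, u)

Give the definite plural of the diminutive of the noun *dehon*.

Since the final consonant of *dehon* is /n/ (a nasal), it takes -ufu, giving *dehonufu*.
Since the final sound of the diminutive form *dehonufu* is /u/ (a vowel), it takes -u, giving *dehonufuu*.
The final sound of the plural form *dehonufuu* is /u/, which is a vowel, so the definite suffix is -ez, giving *dehonufuuez*.

dehonufuuez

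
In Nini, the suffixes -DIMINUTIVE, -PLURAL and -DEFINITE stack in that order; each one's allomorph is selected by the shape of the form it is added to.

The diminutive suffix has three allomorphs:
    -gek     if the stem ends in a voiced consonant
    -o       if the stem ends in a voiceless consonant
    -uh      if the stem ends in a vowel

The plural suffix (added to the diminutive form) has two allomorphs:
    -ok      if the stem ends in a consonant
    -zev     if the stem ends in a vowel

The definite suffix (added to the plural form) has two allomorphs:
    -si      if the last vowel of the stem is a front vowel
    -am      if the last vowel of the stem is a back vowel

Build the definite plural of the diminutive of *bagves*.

*bagves* — final sound /s/ (a voiceless consonant) → -o → *bagveso*.
The diminutive form *bagveso*: final sound = /o/, a vowel → -zev → *bagvesozev*.
The plural form *bagvesozev* — last vowel /e/ (a front vowel) → -si → *bagvesozevsi*.

bagvesozevsi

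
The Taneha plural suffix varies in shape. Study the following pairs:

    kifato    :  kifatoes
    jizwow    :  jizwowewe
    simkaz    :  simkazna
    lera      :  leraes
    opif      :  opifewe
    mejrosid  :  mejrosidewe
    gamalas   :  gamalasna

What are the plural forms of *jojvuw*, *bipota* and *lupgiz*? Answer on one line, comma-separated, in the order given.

The alternation tracks the final sound of the stem — -na when the stem ends in a sibilant (*simkaz*, *gamalas*); -ewe when the stem ends in a non-sibilant consonant (*jizwow*, *opif*, *mejrosid*); -es when the stem ends in a vowel (*kifato*, *lera*).
The final sound of *jojvuw* is /w/, which is a non-sibilant consonant, so the suffix is -ewe, giving *jojvuwewe*.
The final sound of *bipota* is /a/, which is a vowel, so the suffix is -es, giving *bipotaes*.
*lupgiz*: final sound = /z/, a sibilant → -na → *lupgizna*.

jojvuwewe, bipotaes, lupgizna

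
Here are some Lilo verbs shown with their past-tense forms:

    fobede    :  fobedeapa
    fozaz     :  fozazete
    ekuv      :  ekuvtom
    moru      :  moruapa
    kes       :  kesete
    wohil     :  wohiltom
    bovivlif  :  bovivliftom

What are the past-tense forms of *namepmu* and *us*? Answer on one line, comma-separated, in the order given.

The pattern is sibilance of the final sound: -ete when the stem ends in a sibilant (*fozaz*, *kes*); -tom when the stem ends in a non-sibilant consonant (*ekuv*, *wohil*, *bovivlif*); -apa when the stem ends in a vowel (*fobede*, *moru*).
Since the final sound of *namepmu* is /u/ (a vowel), it takes -apa, giving *namepmuapa*.
Since the final sound of *us* is /s/ (a sibilant), it takes -ete, giving *usete*.

namepmuapa, usete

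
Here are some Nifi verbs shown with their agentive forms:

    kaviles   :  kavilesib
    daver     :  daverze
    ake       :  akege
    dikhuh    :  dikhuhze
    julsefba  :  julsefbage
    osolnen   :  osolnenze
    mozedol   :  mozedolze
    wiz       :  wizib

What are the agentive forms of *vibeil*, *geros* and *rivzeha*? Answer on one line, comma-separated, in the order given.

vibeilze, gerosib, rivzehage

Looking at the final sound of each stem: -ib when the stem ends in a sibilant (*kaviles*, *wiz*); -ze when the stem ends in a non-sibilant consonant (*daver*, *dikhuh*, *osolnen*, *mozedol*); -ge when the stem ends in a vowel (*ake*, *julsefba*).
The final sound of *vibeil* is /l/, which is a non-sibilant consonant, so the suffix is -ze, giving *vibeilze*.
The final sound of *geros* is /s/, which is a sibilant, so the suffix is -ib, giving *gerosib*.
*rivzeha*: final sound = /a/, a vowel → -ge → *rivzehage*.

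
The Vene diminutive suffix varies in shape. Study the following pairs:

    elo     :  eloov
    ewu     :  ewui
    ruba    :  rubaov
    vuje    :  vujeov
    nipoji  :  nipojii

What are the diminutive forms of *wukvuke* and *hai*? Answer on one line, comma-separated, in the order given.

wukvukeov, haii

The pattern is height harmony: -i when the last vowel of the stem is a high vowel (*ewu*, *nipoji*); -ov when the last vowel of the stem is a non-high vowel (*elo*, *ruba*, *vuje*).
*wukvuke*: last vowel = /e/, a non-high vowel → -ov → *wukvukeov*.
*hai* — last vowel /i/ (a high vowel) → -i → *haii*.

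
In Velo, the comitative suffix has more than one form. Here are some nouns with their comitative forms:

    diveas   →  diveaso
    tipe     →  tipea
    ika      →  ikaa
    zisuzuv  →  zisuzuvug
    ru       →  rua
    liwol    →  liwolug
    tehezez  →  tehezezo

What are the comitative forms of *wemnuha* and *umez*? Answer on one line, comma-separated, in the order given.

Looking at the final sound of each stem: -o when the stem ends in a sibilant (*diveas*, *tehezez*); -ug when the stem ends in a non-sibilant consonant (*zisuzuv*, *liwol*); -a when the stem ends in a vowel (*tipe*, *ika*, *ru*).
*wemnuha*: final sound = /a/, a vowel → -a → *wemnuhaa*.
Since the final sound of *umez* is /z/ (a sibilant), it takes -o, giving *umezo*.

wemnuhaa, umezo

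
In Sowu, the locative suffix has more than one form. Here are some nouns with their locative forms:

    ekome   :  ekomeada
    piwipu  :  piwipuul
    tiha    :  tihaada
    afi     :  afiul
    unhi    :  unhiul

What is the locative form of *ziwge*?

ziwgeada

The suffix is conditioned by the last vowel: -ul when the last vowel of the stem is a high vowel (*piwipu*, *afi*, *unhi*); -ada when the last vowel of the stem is a non-high vowel (*ekome*, *tiha*).
Since the last vowel of *ziwge* is /e/ (a non-high vowel), it takes -ada, giving *ziwgeada*.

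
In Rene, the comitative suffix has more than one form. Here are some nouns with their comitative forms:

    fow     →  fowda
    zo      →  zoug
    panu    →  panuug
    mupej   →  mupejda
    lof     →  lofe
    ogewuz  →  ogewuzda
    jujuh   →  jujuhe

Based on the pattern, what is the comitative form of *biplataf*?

The alternation tracks the final sound of the stem — -e when the stem ends in a voiceless consonant (*lof*, *jujuh*); -da when the stem ends in a voiced consonant (*fow*, *mupej*, *ogewuz*); -ug when the stem ends in a vowel (*zo*, *panu*).
The final sound of *biplataf* is /f/, which is a voiceless consonant, so the suffix is -e, giving *biplatafe*.

biplatafe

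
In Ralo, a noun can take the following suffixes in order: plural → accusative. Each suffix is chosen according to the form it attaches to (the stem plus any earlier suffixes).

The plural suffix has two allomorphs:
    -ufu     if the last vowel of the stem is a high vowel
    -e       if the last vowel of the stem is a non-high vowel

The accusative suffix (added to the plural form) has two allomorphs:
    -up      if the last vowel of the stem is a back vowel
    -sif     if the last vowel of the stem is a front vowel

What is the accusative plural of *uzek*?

The last vowel of *uzek* is /e/, which is a non-high vowel, so the plural suffix is -e, giving *uzeke*.
The plural form *uzeke* — last vowel /e/ (a front vowel) → -sif → *uzekesif*.

uzekesif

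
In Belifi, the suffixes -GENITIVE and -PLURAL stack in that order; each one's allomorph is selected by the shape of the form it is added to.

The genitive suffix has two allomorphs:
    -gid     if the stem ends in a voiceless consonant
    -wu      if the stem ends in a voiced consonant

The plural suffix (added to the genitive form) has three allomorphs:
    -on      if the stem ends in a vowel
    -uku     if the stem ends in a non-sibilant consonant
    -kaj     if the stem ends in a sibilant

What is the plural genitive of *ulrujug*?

*ulrujug* — final consonant /g/ (voiced) → -wu → *ulrujugwu*.
The final sound of the genitive form *ulrujugwu* is /u/, which is a vowel, so the plural suffix is -on, giving *ulrujugwuon*.

ulrujugwuon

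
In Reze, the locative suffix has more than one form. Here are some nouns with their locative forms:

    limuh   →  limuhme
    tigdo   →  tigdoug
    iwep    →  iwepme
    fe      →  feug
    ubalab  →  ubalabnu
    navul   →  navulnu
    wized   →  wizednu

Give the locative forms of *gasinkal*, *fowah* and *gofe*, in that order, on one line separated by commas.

gasinkalnu, fowahme, gofeug

Looking at the final sound of each stem: -me when the stem ends in a voiceless consonant (*limuh*, *iwep*); -nu when the stem ends in a voiced consonant (*ubalab*, *navul*, *wized*); -ug when the stem ends in a vowel (*tigdo*, *fe*).
The final sound of *gasinkal* is /l/, which is a voiced consonant, so the suffix is -nu, giving *gasinkalnu*.
Since the final sound of *fowah* is /h/ (a voiceless consonant), it takes -me, giving *fowahme*.
*gofe* — final sound /e/ (a vowel) → -ug → *gofeug*.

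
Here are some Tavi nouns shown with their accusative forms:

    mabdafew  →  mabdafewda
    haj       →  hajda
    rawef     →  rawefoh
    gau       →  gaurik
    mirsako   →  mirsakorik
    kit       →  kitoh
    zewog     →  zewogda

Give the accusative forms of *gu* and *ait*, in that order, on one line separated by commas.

gurik, aitoh

The suffix is conditioned by the final sound: -oh when the stem ends in a voiceless consonant (*rawef*, *kit*); -da when the stem ends in a voiced consonant (*mabdafew*, *haj*, *zewog*); -rik when the stem ends in a vowel (*gau*, *mirsako*).
The final sound of *gu* is /u/, which is a vowel, so the suffix is -rik, giving *gurik*.
*ait* — final sound /t/ (a voiceless consonant) → -oh → *aitoh*.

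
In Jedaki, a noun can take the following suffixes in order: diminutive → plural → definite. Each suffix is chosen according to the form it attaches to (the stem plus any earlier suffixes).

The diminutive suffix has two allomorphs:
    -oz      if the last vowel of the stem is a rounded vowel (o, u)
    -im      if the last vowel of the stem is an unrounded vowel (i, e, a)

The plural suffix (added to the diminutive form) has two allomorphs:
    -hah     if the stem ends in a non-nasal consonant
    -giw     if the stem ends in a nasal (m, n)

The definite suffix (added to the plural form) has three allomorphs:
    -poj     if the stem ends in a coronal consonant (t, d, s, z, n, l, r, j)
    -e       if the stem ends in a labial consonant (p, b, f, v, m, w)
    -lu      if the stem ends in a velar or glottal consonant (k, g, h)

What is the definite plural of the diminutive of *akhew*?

akhewimgiwe

*akhew* — last vowel /e/ (an unrounded vowel) → -im → *akhewim*.
The diminutive form *akhewim*: final consonant = /m/, a nasal → -giw → *akhewimgiw*.
Since the final consonant of the plural form *akhewimgiw* is /w/ (labial), it takes -e, giving *akhewimgiwe*.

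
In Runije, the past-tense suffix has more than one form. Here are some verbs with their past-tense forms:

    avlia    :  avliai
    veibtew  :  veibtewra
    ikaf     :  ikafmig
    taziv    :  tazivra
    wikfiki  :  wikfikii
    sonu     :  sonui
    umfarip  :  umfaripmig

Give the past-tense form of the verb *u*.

ui

The suffix is conditioned by the final sound: -mig when the stem ends in a voiceless consonant (*ikaf*, *umfarip*); -ra when the stem ends in a voiced consonant (*veibtew*, *taziv*); -i when the stem ends in a vowel (*avlia*, *wikfiki*, *sonu*).
*u* — final sound /u/ (a vowel) → -i → *ui*.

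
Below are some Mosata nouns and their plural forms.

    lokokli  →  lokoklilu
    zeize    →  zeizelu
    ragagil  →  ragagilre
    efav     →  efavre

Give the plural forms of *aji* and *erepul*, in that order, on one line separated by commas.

The alternation tracks the final sound of the stem — -re when the stem ends in a consonant (*ragagil*, *efav*); -lu when the stem ends in a vowel (*lokokli*, *zeize*).
The final sound of *aji* is /i/, which is a vowel, so the suffix is -lu, giving *ajilu*.
Since the final sound of *erepul* is /l/ (a consonant), it takes -re, giving *erepulre*.

ajilu, erepulre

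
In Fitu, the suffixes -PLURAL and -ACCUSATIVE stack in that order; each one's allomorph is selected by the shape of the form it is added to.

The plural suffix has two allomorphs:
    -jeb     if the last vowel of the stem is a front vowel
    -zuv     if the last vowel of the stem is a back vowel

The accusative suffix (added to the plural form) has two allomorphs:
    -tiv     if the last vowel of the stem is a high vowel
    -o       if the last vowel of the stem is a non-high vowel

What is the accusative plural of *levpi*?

The last vowel of *levpi* is /i/, which is a front vowel, so the plural suffix is -jeb, giving *levpijeb*.
Since the last vowel of the plural form *levpijeb* is /e/ (a non-high vowel), it takes -o, giving *levpijebo*.

levpijebo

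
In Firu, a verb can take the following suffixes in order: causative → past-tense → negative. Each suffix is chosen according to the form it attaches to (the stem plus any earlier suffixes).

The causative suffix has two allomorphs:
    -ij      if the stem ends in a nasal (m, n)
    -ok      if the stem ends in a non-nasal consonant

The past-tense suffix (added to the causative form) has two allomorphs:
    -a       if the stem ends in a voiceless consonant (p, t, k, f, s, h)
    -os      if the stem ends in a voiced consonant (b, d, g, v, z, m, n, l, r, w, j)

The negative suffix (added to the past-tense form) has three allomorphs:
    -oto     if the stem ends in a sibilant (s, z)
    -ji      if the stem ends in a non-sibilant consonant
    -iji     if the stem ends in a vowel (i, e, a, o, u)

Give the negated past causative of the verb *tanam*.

*tanam* — final consonant /m/ (a nasal) → -ij → *tanamij*.
Since the final consonant of the causative form *tanamij* is /j/ (voiced), it takes -os, giving *tanamijos*.
The final sound of the past-tense form *tanamijos* is /s/, which is a sibilant, so the negative suffix is -oto, giving *tanamijosoto*.

tanamijosoto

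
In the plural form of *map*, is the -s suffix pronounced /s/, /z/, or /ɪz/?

/s/

The stem *map* ends in a voiceless non-sibilant consonant.
The plural suffix surfaces as /ɪz/ after sibilants, /s/ after other voiceless consonants, and /z/ after other voiced sounds.
So the plural -s on *map* is pronounced /s/.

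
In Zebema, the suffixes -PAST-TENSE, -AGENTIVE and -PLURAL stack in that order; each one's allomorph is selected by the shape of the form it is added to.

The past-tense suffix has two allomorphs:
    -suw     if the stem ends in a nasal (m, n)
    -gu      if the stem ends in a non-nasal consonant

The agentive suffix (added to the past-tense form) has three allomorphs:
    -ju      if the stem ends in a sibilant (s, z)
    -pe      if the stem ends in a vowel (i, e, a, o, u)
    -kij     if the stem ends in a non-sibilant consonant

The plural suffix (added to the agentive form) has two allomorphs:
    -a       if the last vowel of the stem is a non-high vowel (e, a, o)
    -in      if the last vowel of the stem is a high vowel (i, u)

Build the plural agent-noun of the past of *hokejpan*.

Since the final consonant of *hokejpan* is /n/ (a nasal), it takes -suw, giving *hokejpansuw*.
Since the final sound of the past-tense form *hokejpansuw* is /w/ (a non-sibilant consonant), it takes -kij, giving *hokejpansuwkij*.
Since the last vowel of the agentive form *hokejpansuwkij* is /i/ (a high vowel), it takes -in, giving *hokejpansuwkijin*.

hokejpansuwkijin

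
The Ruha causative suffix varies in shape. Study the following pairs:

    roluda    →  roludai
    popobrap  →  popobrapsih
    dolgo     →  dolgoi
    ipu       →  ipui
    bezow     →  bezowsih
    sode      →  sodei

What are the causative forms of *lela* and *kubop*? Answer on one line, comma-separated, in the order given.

Looking at the final sound of each stem: -sih when the stem ends in a consonant (*popobrap*, *bezow*); -i when the stem ends in a vowel (*roluda*, *dolgo*, *ipu*, *sode*).
*lela* — final sound /a/ (a vowel) → -i → *lelai*.
*kubop*: final sound = /p/, a consonant → -sih → *kubopsih*.

lelai, kubopsih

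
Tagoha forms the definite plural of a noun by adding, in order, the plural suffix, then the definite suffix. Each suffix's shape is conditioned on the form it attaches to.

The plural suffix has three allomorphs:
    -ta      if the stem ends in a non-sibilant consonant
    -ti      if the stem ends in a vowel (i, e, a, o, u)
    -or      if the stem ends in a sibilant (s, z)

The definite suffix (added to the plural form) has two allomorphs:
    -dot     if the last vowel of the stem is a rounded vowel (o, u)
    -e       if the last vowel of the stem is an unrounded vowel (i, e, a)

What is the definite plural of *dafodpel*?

Since the final sound of *dafodpel* is /l/ (a non-sibilant consonant), it takes -ta, giving *dafodpelta*.
The plural form *dafodpelta*: last vowel = /a/, an unrounded vowel → -e → *dafodpeltae*.

dafodpeltae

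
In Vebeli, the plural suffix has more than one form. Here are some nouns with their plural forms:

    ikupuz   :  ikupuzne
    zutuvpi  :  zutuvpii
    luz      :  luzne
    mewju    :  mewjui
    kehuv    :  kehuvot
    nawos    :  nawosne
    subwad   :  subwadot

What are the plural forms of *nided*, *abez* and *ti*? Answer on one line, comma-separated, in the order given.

The suffix is conditioned by the final sound: -ne when the stem ends in a sibilant (*ikupuz*, *luz*, *nawos*); -ot when the stem ends in a non-sibilant consonant (*kehuv*, *subwad*); -i when the stem ends in a vowel (*zutuvpi*, *mewju*).
The final sound of *nided* is /d/, which is a non-sibilant consonant, so the suffix is -ot, giving *nidedot*.
Since the final sound of *abez* is /z/ (a sibilant), it takes -ne, giving *abezne*.
Since the final sound of *ti* is /i/ (a vowel), it takes -i, giving *tii*.

nidedot, abezne, tii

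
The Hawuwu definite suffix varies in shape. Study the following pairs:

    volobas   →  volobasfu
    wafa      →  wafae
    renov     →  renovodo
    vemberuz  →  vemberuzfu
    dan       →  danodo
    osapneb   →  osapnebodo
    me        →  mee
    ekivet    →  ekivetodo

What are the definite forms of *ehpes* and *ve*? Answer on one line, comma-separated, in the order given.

ehpesfu, vee

Looking at the final sound of each stem: -fu when the stem ends in a sibilant (*volobas*, *vemberuz*); -odo when the stem ends in a non-sibilant consonant (*renov*, *dan*, *osapneb*, *ekivet*); -e when the stem ends in a vowel (*wafa*, *me*).
*ehpes*: final sound = /s/, a sibilant → -fu → *ehpesfu*.
*ve* — final sound /e/ (a vowel) → -e → *vee*.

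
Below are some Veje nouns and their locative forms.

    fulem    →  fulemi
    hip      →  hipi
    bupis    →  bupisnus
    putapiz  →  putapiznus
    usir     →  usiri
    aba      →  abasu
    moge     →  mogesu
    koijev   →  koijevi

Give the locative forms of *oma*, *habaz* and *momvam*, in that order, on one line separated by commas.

The alternation tracks the final sound of the stem — -nus when the stem ends in a sibilant (*bupis*, *putapiz*); -i when the stem ends in a non-sibilant consonant (*fulem*, *hip*, *usir*, *koijev*); -su when the stem ends in a vowel (*aba*, *moge*).
Since the final sound of *oma* is /a/ (a vowel), it takes -su, giving *omasu*.
*habaz* — final sound /z/ (a sibilant) → -nus → *habaznus*.
Since the final sound of *momvam* is /m/ (a non-sibilant consonant), it takes -i, giving *momvami*.

omasu, habaznus, momvami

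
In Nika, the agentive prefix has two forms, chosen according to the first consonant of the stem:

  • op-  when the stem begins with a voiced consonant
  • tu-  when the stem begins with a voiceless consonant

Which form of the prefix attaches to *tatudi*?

tu-

Since the first consonant of *tatudi* is /t/ (voiceless), it takes tu-.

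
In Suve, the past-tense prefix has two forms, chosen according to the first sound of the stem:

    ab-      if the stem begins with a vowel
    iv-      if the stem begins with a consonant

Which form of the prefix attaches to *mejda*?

*mejda*: first sound = /m/, a consonant → iv-.

iv-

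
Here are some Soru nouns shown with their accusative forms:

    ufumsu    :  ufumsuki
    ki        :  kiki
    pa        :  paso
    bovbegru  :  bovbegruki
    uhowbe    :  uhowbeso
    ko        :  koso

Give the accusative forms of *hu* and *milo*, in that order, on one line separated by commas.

huki, miloso

The suffix is conditioned by the last vowel: -ki when the last vowel of the stem is a high vowel (*ufumsu*, *ki*, *bovbegru*); -so when the last vowel of the stem is a non-high vowel (*pa*, *uhowbe*, *ko*).
Since the last vowel of *hu* is /u/ (a high vowel), it takes -ki, giving *huki*.
The last vowel of *milo* is /o/, which is a non-high vowel, so the suffix is -so, giving *miloso*.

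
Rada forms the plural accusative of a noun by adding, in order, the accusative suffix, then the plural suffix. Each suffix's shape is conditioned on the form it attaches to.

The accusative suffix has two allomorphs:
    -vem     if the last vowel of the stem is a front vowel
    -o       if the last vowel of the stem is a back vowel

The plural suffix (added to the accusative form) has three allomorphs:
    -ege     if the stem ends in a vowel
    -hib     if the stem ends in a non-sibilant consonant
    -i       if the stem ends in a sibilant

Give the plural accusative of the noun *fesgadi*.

Since the last vowel of *fesgadi* is /i/ (a front vowel), it takes -vem, giving *fesgadivem*.
The accusative form *fesgadivem*: final sound = /m/, a non-sibilant consonant → -hib → *fesgadivemhib*.

fesgadivemhib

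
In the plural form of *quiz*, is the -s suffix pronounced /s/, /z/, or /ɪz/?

/ɪz/

The stem *quiz* ends in a sibilant (/s, z, ʃ, ʒ, tʃ, dʒ/).
The plural suffix surfaces as /ɪz/ after sibilants, /s/ after other voiceless consonants, and /z/ after other voiced sounds.
So the plural -s on *quiz* is pronounced /ɪz/.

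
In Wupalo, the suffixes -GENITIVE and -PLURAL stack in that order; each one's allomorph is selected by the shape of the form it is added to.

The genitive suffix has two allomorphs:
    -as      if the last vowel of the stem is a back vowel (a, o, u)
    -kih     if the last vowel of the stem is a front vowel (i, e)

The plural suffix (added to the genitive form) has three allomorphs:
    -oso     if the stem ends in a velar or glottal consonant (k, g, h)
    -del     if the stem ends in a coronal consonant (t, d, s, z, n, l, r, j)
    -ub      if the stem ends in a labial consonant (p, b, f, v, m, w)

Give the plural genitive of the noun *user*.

userkihoso

The last vowel of *user* is /e/, which is a front vowel, so the genitive suffix is -kih, giving *userkih*.
The genitive form *userkih* — final consonant /h/ (velar/glottal) → -oso → *userkihoso*.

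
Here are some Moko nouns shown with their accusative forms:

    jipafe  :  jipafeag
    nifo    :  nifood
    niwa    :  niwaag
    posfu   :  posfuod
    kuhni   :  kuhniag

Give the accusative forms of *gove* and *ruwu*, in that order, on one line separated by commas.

The alternation tracks the last vowel of the stem — -od when the last vowel of the stem is a rounded vowel (*nifo*, *posfu*); -ag when the last vowel of the stem is an unrounded vowel (*jipafe*, *niwa*, *kuhni*).
*gove* — last vowel /e/ (an unrounded vowel) → -ag → *goveag*.
*ruwu* — last vowel /u/ (a rounded vowel) → -od → *ruwuod*.

goveag, ruwuod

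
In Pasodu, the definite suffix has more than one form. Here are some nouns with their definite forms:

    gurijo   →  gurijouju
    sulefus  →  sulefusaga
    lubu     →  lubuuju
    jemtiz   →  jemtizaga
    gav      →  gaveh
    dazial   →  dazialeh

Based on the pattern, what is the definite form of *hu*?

huuju

The suffix is conditioned by the final sound: -aga when the stem ends in a sibilant (*sulefus*, *jemtiz*); -eh when the stem ends in a non-sibilant consonant (*gav*, *dazial*); -uju when the stem ends in a vowel (*gurijo*, *lubu*).
*hu* — final sound /u/ (a vowel) → -uju → *huuju*.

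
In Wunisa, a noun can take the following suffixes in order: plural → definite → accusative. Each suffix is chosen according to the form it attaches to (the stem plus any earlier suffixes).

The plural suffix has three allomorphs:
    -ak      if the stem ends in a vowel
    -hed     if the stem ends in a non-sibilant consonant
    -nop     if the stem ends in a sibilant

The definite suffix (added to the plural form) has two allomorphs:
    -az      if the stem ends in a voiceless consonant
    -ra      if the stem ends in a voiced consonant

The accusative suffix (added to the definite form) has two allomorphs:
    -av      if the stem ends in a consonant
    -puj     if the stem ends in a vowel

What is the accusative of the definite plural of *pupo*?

pupoakazav

The final sound of *pupo* is /o/, which is a vowel, so the plural suffix is -ak, giving *pupoak*.
Since the final consonant of the plural form *pupoak* is /k/ (voiceless), it takes -az, giving *pupoakaz*.
The definite form *pupoakaz* — final sound /z/ (a consonant) → -av → *pupoakazav*.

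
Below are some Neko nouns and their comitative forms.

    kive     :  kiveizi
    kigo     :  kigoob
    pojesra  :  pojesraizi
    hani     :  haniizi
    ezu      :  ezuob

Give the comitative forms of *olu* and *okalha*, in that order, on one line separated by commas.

oluob, okalhaizi

The suffix is conditioned by the last vowel: -ob when the last vowel of the stem is a rounded vowel (*kigo*, *ezu*); -izi when the last vowel of the stem is an unrounded vowel (*kive*, *pojesra*, *hani*).
The last vowel of *olu* is /u/, which is a rounded vowel, so the suffix is -ob, giving *oluob*.
Since the last vowel of *okalha* is /a/ (an unrounded vowel), it takes -izi, giving *okalhaizi*.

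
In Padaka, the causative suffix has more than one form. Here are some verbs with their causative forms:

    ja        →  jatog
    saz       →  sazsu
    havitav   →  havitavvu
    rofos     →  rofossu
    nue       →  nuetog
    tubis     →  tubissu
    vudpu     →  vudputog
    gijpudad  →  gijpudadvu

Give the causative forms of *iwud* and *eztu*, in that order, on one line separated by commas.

iwudvu, eztutog

Looking at the final sound of each stem: -su when the stem ends in a sibilant (*saz*, *rofos*, *tubis*); -vu when the stem ends in a non-sibilant consonant (*havitav*, *gijpudad*); -tog when the stem ends in a vowel (*ja*, *nue*, *vudpu*).
The final sound of *iwud* is /d/, which is a non-sibilant consonant, so the suffix is -vu, giving *iwudvu*.
*eztu*: final sound = /u/, a vowel → -tog → *eztutog*.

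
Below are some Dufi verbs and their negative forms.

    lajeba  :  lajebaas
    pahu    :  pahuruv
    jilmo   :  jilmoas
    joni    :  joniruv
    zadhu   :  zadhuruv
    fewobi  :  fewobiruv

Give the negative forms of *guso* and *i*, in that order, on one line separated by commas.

gusoas, iruv

Looking at the last vowel of each stem: -ruv when the last vowel of the stem is a high vowel (*pahu*, *joni*, *zadhu*, *fewobi*); -as when the last vowel of the stem is a non-high vowel (*lajeba*, *jilmo*).
Since the last vowel of *guso* is /o/ (a non-high vowel), it takes -as, giving *gusoas*.
The last vowel of *i* is /i/, which is a high vowel, so the suffix is -ruv, giving *iruv*.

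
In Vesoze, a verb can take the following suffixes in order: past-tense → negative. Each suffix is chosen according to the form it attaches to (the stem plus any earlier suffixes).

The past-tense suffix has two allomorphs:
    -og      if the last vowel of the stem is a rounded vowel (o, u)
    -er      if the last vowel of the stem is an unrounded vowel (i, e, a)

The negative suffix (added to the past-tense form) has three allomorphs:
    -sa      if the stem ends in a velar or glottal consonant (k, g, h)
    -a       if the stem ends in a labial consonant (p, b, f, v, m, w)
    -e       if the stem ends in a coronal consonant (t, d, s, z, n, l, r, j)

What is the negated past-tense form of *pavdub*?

pavdubogsa

Since the last vowel of *pavdub* is /u/ (a rounded vowel), it takes -og, giving *pavdubog*.
The past-tense form *pavdubog*: final consonant = /g/, velar/glottal → -sa → *pavdubogsa*.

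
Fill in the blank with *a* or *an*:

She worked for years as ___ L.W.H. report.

an

The indefinite article is chosen by the initial *sound* of the following word, not its spelling.
The initialism *L.W.H.* is read letter by letter; the first letter, L, is pronounced /ɛl/, which begins with a vowel sound.
So the article is *an*: She worked for years as an L.W.H. report.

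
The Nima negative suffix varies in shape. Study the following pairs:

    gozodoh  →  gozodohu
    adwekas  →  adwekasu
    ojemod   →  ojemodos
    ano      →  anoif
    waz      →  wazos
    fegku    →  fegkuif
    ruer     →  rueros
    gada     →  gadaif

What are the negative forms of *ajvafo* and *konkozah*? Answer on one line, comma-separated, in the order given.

The pattern is voicing of the final sound: -u when the stem ends in a voiceless consonant (*gozodoh*, *adwekas*); -os when the stem ends in a voiced consonant (*ojemod*, *waz*, *ruer*); -if when the stem ends in a vowel (*ano*, *fegku*, *gada*).
*ajvafo*: final sound = /o/, a vowel → -if → *ajvafoif*.
*konkozah* — final sound /h/ (a voiceless consonant) → -u → *konkozahu*.

ajvafoif, konkozahu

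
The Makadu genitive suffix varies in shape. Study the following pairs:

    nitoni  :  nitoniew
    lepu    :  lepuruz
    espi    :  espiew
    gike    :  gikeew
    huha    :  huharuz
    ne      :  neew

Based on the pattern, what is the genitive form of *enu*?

enuruz

The alternation tracks the last vowel of the stem — -ew when the last vowel of the stem is a front vowel (*nitoni*, *espi*, *gike*, *ne*); -ruz when the last vowel of the stem is a back vowel (*lepu*, *huha*).
*enu* — last vowel /u/ (a back vowel) → -ruz → *enuruz*.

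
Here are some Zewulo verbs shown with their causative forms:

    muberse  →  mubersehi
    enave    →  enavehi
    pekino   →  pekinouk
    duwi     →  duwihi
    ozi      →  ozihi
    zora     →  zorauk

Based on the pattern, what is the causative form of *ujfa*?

ujfauk

The alternation tracks the last vowel of the stem — -hi when the last vowel of the stem is a front vowel (*muberse*, *enave*, *duwi*, *ozi*); -uk when the last vowel of the stem is a back vowel (*pekino*, *zora*).
*ujfa*: last vowel = /a/, a back vowel → -uk → *ujfauk*.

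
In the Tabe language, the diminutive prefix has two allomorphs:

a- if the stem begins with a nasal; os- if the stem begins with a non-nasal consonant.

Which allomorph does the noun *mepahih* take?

The first consonant of *mepahih* is /m/, which is a nasal, so the prefix is a-.

a-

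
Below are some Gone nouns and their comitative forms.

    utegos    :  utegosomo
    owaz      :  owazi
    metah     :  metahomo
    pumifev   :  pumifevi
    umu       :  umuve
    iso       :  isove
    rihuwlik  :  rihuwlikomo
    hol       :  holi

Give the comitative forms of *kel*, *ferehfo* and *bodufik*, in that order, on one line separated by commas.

keli, ferehfove, bodufikomo

The alternation tracks the final sound of the stem — -omo when the stem ends in a voiceless consonant (*utegos*, *metah*, *rihuwlik*); -i when the stem ends in a voiced consonant (*owaz*, *pumifev*, *hol*); -ve when the stem ends in a vowel (*umu*, *iso*).
*kel* — final sound /l/ (a voiced consonant) → -i → *keli*.
*ferehfo* — final sound /o/ (a vowel) → -ve → *ferehfove*.
*bodufik* — final sound /k/ (a voiceless consonant) → -omo → *bodufikomo*.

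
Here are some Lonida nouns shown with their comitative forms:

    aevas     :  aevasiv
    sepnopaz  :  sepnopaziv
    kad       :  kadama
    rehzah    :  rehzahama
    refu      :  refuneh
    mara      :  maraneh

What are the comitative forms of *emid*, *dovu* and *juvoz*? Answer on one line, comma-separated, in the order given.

emidama, dovuneh, juvoziv

The pattern is sibilance of the final sound: -iv when the stem ends in a sibilant (*aevas*, *sepnopaz*); -ama when the stem ends in a non-sibilant consonant (*kad*, *rehzah*); -neh when the stem ends in a vowel (*refu*, *mara*).
The final sound of *emid* is /d/, which is a non-sibilant consonant, so the suffix is -ama, giving *emidama*.
The final sound of *dovu* is /u/, which is a vowel, so the suffix is -neh, giving *dovuneh*.
Since the final sound of *juvoz* is /z/ (a sibilant), it takes -iv, giving *juvoziv*.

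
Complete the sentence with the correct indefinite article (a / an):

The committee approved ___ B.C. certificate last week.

a

The indefinite article is chosen by the initial *sound* of the following word, not its spelling.
The initialism *B.C.* is read letter by letter; the first letter, B, is pronounced /biː/, which begins with a consonant sound.
So the article is *a*: The committee approved a B.C. certificate last week.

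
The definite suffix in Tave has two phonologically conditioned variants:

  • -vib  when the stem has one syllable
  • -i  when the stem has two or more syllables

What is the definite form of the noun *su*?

suvib

*su* has one syllable, so the suffix is -vib, giving *suvib*.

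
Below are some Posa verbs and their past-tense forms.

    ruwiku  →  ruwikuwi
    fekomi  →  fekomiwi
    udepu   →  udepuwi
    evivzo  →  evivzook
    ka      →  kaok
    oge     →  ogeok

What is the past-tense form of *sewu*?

The pattern is height harmony: -wi when the last vowel of the stem is a high vowel (*ruwiku*, *fekomi*, *udepu*); -ok when the last vowel of the stem is a non-high vowel (*evivzo*, *ka*, *oge*).
*sewu*: last vowel = /u/, a high vowel → -wi → *sewuwi*.

sewuwi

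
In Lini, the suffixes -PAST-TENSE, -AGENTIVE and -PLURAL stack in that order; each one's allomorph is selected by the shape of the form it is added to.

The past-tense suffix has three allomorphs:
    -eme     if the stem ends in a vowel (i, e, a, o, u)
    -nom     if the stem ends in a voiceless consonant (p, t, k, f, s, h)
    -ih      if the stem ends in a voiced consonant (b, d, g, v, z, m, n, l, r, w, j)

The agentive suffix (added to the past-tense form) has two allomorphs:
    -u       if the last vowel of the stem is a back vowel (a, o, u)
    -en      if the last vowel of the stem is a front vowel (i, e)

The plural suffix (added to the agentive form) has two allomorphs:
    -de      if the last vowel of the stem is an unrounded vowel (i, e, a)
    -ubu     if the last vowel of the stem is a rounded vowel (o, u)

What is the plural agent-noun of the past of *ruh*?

ruhnomuubu

*ruh* — final sound /h/ (a voiceless consonant) → -nom → *ruhnom*.
The last vowel of the past-tense form *ruhnom* is /o/, which is a back vowel, so the agentive suffix is -u, giving *ruhnomu*.
Since the last vowel of the agentive form *ruhnomu* is /u/ (a rounded vowel), it takes -ubu, giving *ruhnomuubu*.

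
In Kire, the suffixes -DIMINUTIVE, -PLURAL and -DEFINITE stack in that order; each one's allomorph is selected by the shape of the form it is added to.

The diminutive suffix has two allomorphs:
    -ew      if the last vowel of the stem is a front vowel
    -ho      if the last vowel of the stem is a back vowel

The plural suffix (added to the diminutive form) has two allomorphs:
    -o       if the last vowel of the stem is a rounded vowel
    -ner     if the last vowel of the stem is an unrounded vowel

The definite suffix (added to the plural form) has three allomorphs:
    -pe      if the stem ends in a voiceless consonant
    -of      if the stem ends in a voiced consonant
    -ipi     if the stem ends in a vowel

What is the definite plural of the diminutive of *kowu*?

kowuhooipi

*kowu*: last vowel = /u/, a back vowel → -ho → *kowuho*.
The diminutive form *kowuho*: last vowel = /o/, a rounded vowel → -o → *kowuhoo*.
The final sound of the plural form *kowuhoo* is /o/, which is a vowel, so the definite suffix is -ipi, giving *kowuhooipi*.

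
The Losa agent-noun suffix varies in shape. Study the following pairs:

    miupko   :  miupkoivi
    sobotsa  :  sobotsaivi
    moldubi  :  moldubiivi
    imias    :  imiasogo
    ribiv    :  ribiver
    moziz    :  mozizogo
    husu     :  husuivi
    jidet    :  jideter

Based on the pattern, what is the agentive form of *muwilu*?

The alternation tracks the final sound of the stem — -ogo when the stem ends in a sibilant (*imias*, *moziz*); -er when the stem ends in a non-sibilant consonant (*ribiv*, *jidet*); -ivi when the stem ends in a vowel (*miupko*, *sobotsa*, *moldubi*, *husu*).
*muwilu*: final sound = /u/, a vowel → -ivi → *muwiluivi*.

muwiluivi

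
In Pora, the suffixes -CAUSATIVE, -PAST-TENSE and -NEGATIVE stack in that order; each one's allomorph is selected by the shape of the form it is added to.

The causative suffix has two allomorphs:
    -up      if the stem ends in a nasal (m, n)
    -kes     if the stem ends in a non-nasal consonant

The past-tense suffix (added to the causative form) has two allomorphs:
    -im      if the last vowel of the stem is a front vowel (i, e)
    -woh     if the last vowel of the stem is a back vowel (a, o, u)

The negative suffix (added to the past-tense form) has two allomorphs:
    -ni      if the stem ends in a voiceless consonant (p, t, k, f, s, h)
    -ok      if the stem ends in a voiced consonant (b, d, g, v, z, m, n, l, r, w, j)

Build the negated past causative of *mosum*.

mosumupwohni

*mosum* — final consonant /m/ (a nasal) → -up → *mosumup*.
The last vowel of the causative form *mosumup* is /u/, which is a back vowel, so the past-tense suffix is -woh, giving *mosumupwoh*.
The final consonant of the past-tense form *mosumupwoh* is /h/, which is voiceless, so the negative suffix is -ni, giving *mosumupwohni*.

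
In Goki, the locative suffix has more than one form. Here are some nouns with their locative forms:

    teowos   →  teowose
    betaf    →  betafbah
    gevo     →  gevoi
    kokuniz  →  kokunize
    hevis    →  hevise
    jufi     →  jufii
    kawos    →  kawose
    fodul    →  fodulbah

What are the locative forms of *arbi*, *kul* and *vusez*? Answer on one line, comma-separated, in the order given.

The alternation tracks the final sound of the stem — -e when the stem ends in a sibilant (*teowos*, *kokuniz*, *hevis*, *kawos*); -bah when the stem ends in a non-sibilant consonant (*betaf*, *fodul*); -i when the stem ends in a vowel (*gevo*, *jufi*).
*arbi*: final sound = /i/, a vowel → -i → *arbii*.
*kul*: final sound = /l/, a non-sibilant consonant → -bah → *kulbah*.
*vusez* — final sound /z/ (a sibilant) → -e → *vuseze*.

arbii, kulbah, vuseze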